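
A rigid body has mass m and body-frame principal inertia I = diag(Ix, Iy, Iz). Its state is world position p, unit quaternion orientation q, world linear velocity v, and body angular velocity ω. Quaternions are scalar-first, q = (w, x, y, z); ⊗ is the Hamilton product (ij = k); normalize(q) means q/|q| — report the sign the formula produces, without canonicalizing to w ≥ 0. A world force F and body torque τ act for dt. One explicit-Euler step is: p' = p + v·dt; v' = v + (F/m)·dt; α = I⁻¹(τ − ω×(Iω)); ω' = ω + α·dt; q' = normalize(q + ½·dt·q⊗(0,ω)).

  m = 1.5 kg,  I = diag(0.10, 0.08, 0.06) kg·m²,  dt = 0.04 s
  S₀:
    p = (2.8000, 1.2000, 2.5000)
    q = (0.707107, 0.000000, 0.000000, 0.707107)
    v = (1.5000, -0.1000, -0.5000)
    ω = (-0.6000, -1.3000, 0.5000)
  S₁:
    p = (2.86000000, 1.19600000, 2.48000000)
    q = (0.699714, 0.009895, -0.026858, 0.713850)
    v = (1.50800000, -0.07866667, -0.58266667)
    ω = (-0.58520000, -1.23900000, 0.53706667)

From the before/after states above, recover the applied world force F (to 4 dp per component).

velocity change Δv = (0.00800000, 0.02133333, -0.08266667)
m·(v₁−v₀)/dt = (0.3000, 0.8000, -3.1000)

F = (0.3000, 0.8000, -3.1000)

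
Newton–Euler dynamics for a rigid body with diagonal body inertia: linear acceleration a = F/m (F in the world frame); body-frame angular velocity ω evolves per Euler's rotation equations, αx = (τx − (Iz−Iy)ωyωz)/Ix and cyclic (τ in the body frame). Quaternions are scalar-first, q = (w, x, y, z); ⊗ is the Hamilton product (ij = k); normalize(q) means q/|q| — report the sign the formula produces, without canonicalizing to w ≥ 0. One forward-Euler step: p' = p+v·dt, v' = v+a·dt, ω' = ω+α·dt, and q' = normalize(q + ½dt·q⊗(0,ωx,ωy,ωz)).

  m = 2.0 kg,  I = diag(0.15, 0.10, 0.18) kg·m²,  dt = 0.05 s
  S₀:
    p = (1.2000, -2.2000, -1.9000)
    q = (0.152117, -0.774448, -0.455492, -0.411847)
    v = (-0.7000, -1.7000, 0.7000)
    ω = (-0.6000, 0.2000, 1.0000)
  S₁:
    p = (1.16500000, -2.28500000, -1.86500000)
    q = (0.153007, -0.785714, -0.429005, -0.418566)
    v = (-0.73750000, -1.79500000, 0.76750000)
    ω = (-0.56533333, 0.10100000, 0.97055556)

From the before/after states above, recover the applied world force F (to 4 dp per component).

F = (-1.5000, -3.8000, 2.7000)

v₁ − v₀ = (-0.03750000, -0.09500000, 0.06750000)
m·(v₁−v₀)/dt = (-1.5000, -3.8000, 2.7000)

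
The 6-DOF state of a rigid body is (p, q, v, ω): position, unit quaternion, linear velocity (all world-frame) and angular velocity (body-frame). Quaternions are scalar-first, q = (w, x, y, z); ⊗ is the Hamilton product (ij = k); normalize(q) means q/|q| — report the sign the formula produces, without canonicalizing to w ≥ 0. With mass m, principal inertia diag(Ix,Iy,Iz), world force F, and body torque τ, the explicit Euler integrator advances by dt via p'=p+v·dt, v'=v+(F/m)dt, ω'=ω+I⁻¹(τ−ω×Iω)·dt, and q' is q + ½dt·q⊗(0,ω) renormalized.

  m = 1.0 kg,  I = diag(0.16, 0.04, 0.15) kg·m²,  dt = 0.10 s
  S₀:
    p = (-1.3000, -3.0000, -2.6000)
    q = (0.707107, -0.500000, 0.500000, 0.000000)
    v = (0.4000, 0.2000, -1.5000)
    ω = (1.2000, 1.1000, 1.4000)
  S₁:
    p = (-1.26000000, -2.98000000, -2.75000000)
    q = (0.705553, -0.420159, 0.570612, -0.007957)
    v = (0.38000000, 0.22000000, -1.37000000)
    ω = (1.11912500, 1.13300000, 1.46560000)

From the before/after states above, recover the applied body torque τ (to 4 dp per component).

ω₁ − ω₀ = (-0.08087500, 0.03300000, 0.06560000)
I·α + gyro = (0.0400, 0.0300, -0.0600)

τ = (0.0400, 0.0300, -0.0600)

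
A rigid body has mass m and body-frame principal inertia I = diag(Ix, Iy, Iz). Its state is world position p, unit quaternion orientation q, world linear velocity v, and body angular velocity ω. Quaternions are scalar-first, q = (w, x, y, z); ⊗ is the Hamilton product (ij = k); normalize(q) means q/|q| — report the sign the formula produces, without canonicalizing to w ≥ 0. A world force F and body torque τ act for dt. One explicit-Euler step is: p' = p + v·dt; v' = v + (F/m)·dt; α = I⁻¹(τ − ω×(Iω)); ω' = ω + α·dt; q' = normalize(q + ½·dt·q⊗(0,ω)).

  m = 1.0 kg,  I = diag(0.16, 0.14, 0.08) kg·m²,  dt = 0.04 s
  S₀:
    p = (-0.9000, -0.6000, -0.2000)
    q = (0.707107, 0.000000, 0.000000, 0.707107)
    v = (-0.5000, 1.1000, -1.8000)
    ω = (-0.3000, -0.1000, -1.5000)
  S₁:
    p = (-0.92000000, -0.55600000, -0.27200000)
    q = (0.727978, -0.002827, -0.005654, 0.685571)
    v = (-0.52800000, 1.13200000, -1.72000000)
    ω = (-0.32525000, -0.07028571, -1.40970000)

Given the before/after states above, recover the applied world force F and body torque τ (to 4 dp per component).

ω₁ − ω₀ = (-0.02525000, 0.02971429, 0.09030000)
gyro term ω₀×Iω₀ = (-0.0090, 0.0360, -0.0006)
τ = I·(Δω/dt) + ω₀×(Iω₀) = (-0.1100, 0.1400, 0.1800)
Δv = v₁−v₀ = (-0.02800000, 0.03200000, 0.08000000)
F = m·Δv/dt = (-0.7000, 0.8000, 2.0000)

F = (-0.7000, 0.8000, 2.0000)
τ = (-0.1100, 0.1400, 0.1800)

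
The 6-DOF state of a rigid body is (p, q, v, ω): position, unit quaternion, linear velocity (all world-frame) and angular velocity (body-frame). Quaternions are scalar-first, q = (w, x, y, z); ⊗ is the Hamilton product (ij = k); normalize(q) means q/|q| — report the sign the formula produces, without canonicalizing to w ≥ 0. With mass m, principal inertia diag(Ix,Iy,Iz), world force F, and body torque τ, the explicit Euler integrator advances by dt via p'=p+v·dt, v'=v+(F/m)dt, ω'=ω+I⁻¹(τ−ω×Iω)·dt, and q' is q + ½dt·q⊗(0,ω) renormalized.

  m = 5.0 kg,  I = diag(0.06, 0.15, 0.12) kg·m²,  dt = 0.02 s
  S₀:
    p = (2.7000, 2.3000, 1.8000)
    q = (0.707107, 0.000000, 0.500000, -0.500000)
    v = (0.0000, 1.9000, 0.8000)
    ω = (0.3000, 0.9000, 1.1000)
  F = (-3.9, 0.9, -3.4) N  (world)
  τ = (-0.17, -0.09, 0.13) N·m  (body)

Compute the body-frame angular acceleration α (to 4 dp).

α = (-2.3383, -0.4680, 0.8808)

precession coupling ω×(Iω) = (-0.0297, -0.0198, 0.0243)
angular accel α = (-2.3383, -0.4680, 0.8808)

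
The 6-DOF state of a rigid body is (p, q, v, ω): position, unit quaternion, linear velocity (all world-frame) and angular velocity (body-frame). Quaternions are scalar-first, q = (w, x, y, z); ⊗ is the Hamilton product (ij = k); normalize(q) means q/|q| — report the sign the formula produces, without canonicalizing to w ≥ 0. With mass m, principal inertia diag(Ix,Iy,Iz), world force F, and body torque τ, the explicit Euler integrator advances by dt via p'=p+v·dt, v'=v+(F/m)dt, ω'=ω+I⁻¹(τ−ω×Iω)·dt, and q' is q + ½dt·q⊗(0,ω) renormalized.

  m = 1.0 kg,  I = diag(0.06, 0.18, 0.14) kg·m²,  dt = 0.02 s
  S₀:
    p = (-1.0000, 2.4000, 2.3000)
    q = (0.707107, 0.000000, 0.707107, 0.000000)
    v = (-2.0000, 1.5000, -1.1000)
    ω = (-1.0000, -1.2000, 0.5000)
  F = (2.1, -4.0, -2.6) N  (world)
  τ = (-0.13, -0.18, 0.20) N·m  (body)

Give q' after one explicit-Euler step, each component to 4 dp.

q' = (0.7155, -0.0035, 0.6985, 0.0106)

2q̇ = q⊗(0,ω) = (0.8485284, -0.3535535, -0.8485284, 1.0606605)
q + ½dt·q⊗(0,ω), renormalized = (0.7155, -0.0035, 0.6985, 0.0106)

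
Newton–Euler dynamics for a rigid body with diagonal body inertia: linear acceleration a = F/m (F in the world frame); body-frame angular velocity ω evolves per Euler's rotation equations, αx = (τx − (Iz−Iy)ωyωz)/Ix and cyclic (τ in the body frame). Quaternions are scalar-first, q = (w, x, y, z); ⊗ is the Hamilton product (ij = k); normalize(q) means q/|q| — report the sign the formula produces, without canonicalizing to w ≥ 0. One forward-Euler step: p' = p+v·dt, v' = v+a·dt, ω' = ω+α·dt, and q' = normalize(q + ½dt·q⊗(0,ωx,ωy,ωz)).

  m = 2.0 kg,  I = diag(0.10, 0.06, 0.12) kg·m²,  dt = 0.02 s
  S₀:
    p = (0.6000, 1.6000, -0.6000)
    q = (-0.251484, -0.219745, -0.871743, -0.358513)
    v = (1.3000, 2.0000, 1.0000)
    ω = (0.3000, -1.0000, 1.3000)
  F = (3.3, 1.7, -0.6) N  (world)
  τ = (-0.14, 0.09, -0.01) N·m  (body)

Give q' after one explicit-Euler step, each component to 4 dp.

q' = (-0.2548, -0.2354, -0.8673, -0.3569)

q⊗(0,ω) = (-0.3397526, -1.5672241, 0.4295986, 0.1543387)
q + ½dt·q⊗(0,ω), renormalized = (-0.2548, -0.2354, -0.8673, -0.3569)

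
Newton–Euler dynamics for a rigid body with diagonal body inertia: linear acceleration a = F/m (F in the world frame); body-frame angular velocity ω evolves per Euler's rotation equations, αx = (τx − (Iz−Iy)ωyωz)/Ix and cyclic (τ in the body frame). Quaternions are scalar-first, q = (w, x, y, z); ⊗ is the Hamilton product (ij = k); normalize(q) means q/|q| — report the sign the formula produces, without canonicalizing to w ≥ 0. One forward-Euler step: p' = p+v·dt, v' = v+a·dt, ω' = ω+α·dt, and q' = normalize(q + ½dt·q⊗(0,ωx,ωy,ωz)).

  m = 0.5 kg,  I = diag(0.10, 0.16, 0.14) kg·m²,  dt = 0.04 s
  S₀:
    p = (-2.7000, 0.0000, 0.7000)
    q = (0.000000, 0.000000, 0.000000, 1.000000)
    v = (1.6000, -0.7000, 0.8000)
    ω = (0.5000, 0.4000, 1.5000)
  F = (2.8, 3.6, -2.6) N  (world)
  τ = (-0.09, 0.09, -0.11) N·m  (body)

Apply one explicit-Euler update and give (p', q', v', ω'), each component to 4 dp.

a = F/m = (5.6000, 7.2000, -5.2000)
new position p' = (-2.6360, -0.0280, 0.7320)
new velocity v' = (1.8240, -0.4120, 0.5920)
α = I⁻¹(τ − ω×Iω) = (-0.7800, 0.7500, -0.8714)
new body rate ω' = (0.4688, 0.4300, 1.4651)
2q̇ = q⊗(0,ω) = (-1.5000000, -0.4000000, 0.5000000, 0.0000000)
updated quaternion q' = (-0.0300, -0.0080, 0.0100, 0.9995)

p' = (-2.6360, -0.0280, 0.7320)
q' = (-0.0300, -0.0080, 0.0100, 0.9995)
v' = (1.8240, -0.4120, 0.5920)
ω' = (0.4688, 0.4300, 1.4651)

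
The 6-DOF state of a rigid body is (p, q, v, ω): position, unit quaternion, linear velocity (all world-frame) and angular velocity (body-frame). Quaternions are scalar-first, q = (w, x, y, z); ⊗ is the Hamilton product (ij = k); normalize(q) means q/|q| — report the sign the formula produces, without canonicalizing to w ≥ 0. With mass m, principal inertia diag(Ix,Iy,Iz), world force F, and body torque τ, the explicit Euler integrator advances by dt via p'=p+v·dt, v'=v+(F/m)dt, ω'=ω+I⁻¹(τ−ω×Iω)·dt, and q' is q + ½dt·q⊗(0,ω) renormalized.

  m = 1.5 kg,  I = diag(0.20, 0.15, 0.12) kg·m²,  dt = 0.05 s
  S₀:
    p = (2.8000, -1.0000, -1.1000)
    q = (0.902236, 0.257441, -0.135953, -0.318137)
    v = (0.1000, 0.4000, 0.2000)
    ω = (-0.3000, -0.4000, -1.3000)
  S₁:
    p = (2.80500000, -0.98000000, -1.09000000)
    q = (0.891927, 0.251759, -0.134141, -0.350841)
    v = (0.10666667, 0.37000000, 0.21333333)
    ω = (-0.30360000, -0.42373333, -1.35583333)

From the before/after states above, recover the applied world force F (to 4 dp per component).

Δv = v₁−v₀ = (0.00666667, -0.03000000, 0.01333333)
applied force F = (0.2000, -0.9000, 0.4000)

F = (0.2000, -0.9000, 0.4000)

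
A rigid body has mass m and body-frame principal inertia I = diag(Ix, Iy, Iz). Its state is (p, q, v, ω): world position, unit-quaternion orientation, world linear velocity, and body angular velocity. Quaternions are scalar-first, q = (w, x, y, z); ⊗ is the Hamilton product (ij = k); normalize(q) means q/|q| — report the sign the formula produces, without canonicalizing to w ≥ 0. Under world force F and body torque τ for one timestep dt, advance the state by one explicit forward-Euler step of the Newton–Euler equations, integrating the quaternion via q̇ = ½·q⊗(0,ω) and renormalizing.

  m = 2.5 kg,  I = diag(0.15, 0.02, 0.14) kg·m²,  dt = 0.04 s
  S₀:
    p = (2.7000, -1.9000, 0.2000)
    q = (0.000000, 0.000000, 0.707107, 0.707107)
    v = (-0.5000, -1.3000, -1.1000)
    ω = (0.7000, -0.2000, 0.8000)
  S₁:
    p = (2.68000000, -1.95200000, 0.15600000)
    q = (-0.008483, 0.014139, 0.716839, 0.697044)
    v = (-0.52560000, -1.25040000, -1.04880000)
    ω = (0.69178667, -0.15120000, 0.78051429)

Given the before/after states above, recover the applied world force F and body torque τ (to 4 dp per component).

F = (-1.6000, 3.1000, 3.2000)
τ = (-0.0500, 0.0300, -0.0500)

rate change Δω = (-0.00821333, 0.04880000, -0.01948571)
gyro term ω₀×Iω₀ = (-0.0192, 0.0056, 0.0182)
τ = I·(Δω/dt) + ω₀×(Iω₀) = (-0.0500, 0.0300, -0.0500)
velocity change Δv = (-0.02560000, 0.04960000, 0.05120000)
applied force F = (-1.6000, 3.1000, 3.2000)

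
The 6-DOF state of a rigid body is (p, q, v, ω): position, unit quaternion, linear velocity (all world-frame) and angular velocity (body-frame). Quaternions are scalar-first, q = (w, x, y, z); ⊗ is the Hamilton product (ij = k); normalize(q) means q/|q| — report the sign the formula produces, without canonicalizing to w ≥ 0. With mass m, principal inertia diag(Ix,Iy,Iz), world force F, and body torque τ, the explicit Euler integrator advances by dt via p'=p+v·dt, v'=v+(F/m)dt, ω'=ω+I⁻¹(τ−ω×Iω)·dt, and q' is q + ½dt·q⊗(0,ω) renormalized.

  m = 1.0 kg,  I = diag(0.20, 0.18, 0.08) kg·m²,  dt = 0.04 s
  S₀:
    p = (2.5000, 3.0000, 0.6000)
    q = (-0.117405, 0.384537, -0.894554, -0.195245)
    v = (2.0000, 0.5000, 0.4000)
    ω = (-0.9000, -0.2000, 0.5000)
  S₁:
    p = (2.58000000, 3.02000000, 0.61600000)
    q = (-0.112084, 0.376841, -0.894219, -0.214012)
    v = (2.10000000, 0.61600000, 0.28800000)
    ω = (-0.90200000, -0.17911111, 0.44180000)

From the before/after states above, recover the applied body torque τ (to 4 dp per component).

rate change Δω = (-0.00200000, 0.02088889, -0.05820000)
gyro term ω₀×Iω₀ = (0.0100, -0.0540, -0.0036)
τ = I·(Δω/dt) + ω₀×(Iω₀) = (0.0000, 0.0400, -0.1200)

τ = (0.0000, 0.0400, -0.1200)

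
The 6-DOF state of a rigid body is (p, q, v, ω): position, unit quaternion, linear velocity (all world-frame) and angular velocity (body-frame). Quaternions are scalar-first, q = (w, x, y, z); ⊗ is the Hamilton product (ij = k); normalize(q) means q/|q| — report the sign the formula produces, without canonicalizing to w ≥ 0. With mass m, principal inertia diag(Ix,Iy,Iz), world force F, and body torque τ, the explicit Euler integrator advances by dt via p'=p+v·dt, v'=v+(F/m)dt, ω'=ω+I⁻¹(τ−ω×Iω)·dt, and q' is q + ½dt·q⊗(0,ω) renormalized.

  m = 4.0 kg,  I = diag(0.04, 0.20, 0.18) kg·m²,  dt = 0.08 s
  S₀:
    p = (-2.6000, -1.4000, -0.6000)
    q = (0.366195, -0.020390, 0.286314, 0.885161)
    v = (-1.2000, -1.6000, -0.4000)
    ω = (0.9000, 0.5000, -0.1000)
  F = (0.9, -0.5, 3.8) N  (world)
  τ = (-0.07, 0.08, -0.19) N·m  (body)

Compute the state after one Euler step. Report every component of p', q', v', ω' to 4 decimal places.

p' = (-2.6960, -1.5280, -0.6320)
q' = (0.3644, -0.0260, 0.3251, 0.8722)
v' = (-1.1820, -1.6100, -0.3240)
ω' = (0.7580, 0.5270, -0.2164)

precession coupling ω×(Iω) = (0.0010, 0.0126, 0.0720)
α = I⁻¹(τ − ω×Iω) = (-1.7750, 0.3370, -1.4556)
new body rate ω' = (0.7580, 0.5270, -0.2164)
q⊗(0,ω) = (-0.0362899, -0.1416364, 0.9777034, -0.3044971)
q + ½dt·q⊗(0,ω), renormalized = (0.3644, -0.0260, 0.3251, 0.8722)
p' = p + v·dt = (-2.6960, -1.5280, -0.6320)
v' = v + a·dt = (-1.1820, -1.6100, -0.3240)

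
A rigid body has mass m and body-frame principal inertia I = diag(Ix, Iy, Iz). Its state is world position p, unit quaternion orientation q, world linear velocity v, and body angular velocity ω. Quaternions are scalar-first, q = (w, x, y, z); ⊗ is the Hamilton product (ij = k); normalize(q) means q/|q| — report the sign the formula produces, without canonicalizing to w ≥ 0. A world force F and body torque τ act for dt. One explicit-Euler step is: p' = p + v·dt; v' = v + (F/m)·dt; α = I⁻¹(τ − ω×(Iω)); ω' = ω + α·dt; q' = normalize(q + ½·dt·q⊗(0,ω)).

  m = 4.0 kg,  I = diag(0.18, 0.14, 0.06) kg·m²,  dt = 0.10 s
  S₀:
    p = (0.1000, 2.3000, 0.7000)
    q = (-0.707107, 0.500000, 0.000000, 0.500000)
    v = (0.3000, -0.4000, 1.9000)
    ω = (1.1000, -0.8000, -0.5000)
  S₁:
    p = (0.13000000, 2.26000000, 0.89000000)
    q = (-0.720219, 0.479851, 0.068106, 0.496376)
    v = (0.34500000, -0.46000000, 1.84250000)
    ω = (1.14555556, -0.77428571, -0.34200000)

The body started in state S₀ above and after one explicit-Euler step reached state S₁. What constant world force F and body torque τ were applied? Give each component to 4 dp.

F = (1.8000, -2.4000, -2.3000)
τ = (0.0500, -0.0300, 0.1300)

ω₁ − ω₀ = (0.04555556, 0.02571429, 0.15800000)
precession coupling = (-0.0320, -0.0660, 0.0352)
τ = I·(Δω/dt) + ω₀×(Iω₀) = (0.0500, -0.0300, 0.1300)
Δv = v₁−v₀ = (0.04500000, -0.06000000, -0.05750000)
m·(v₁−v₀)/dt = (1.8000, -2.4000, -2.3000)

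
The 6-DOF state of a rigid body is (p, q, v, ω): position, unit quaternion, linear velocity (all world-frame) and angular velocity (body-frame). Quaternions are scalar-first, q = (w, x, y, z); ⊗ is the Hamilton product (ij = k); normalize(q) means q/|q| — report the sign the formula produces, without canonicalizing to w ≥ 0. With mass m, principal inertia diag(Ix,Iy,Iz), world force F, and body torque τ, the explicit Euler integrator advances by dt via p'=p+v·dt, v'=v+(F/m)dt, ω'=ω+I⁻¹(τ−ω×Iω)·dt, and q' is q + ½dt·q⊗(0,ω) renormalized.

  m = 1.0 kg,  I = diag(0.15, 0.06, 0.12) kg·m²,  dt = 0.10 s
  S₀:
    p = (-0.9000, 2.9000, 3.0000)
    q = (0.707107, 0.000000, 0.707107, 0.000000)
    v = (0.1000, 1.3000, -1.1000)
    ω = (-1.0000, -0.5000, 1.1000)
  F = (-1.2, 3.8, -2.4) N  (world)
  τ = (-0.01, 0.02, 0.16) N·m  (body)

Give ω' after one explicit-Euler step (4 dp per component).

(τ − ω×Iω)/I = (0.1533, 0.8833, 1.7083)
ω + α·dt = (-0.9847, -0.4117, 1.2708)

ω' = (-0.9847, -0.4117, 1.2708)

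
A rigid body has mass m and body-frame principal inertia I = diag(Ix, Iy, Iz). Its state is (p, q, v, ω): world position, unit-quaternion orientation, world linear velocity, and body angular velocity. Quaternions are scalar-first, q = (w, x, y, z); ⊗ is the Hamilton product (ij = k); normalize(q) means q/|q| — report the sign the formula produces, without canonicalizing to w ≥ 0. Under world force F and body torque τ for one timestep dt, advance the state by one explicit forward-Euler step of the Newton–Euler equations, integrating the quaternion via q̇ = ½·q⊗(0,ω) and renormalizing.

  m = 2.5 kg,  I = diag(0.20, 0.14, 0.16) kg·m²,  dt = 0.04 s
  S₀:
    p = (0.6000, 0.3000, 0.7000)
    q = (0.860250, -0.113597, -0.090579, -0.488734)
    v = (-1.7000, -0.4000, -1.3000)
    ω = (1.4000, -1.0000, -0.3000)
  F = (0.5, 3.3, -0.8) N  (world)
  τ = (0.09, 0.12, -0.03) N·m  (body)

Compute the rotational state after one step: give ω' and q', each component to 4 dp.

angular accel α = (0.4200, 0.9771, -0.7125)
ω + α·dt = (1.4168, -0.9609, -0.3285)
2q̇ = q⊗(0,ω) = (-0.0781634, 0.7427897, -1.5785567, -0.0176674)
q' = normalize(q + ½dt·q⊗(0,ω)) = (0.8582, -0.0987, -0.1221, -0.4888)

ω' = (1.4168, -0.9609, -0.3285)
q' = (0.8582, -0.0987, -0.1221, -0.4888)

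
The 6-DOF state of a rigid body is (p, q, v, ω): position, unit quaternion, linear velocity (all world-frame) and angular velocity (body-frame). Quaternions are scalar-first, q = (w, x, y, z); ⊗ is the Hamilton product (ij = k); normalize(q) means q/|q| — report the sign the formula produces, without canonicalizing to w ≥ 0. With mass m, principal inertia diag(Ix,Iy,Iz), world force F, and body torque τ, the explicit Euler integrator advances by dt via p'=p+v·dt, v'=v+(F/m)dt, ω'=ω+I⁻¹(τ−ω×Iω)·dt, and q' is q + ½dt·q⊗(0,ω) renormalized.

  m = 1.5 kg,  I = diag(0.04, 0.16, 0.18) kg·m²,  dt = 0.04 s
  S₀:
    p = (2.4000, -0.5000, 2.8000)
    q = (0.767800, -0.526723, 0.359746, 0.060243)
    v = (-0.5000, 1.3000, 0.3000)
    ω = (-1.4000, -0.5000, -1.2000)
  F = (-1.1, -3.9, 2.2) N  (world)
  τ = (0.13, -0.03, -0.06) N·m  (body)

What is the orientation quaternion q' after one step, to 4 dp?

2q̇ = q⊗(0,ω) = (-0.4852476, -1.4764937, -1.1003078, -0.1543541)
q' = normalize(q + ½dt·q⊗(0,ω)) = (0.7575, -0.5558, 0.3375, 0.0571)

q' = (0.7575, -0.5558, 0.3375, 0.0571)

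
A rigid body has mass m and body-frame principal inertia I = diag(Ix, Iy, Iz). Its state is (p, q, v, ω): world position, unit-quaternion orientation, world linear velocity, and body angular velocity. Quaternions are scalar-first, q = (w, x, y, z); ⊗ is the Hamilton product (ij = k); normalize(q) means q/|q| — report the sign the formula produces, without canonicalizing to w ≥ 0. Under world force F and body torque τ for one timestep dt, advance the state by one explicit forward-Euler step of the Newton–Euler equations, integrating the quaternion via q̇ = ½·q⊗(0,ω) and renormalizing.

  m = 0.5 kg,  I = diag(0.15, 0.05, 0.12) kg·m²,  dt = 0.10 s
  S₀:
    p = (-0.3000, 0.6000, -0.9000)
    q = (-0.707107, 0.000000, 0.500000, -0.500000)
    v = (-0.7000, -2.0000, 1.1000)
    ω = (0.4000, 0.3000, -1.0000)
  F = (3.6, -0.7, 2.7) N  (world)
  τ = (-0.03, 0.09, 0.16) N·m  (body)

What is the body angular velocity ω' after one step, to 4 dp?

ω' = (0.3940, 0.5040, -0.8567)

(τ − ω×Iω)/I = (-0.0600, 2.0400, 1.4333)
new body rate ω' = (0.3940, 0.5040, -0.8567)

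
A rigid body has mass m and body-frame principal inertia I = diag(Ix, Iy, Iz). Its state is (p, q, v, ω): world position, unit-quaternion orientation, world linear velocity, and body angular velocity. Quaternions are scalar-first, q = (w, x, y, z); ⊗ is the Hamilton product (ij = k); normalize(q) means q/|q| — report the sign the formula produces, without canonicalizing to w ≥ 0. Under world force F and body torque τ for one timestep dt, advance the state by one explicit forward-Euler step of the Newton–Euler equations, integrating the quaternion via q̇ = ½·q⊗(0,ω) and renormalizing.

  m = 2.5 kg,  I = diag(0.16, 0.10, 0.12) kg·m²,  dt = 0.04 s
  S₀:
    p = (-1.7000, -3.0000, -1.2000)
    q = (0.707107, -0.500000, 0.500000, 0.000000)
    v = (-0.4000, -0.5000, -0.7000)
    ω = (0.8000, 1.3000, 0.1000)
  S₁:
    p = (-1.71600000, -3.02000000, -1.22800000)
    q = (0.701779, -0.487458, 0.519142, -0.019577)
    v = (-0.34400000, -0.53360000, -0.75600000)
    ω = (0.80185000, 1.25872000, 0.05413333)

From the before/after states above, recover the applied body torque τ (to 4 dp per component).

τ = (0.0100, -0.1000, -0.2000)

rate change Δω = (0.00185000, -0.04128000, -0.04586667)
ω₀×(Iω₀) = (0.0026, 0.0032, -0.0624)
I·α + gyro = (0.0100, -0.1000, -0.2000)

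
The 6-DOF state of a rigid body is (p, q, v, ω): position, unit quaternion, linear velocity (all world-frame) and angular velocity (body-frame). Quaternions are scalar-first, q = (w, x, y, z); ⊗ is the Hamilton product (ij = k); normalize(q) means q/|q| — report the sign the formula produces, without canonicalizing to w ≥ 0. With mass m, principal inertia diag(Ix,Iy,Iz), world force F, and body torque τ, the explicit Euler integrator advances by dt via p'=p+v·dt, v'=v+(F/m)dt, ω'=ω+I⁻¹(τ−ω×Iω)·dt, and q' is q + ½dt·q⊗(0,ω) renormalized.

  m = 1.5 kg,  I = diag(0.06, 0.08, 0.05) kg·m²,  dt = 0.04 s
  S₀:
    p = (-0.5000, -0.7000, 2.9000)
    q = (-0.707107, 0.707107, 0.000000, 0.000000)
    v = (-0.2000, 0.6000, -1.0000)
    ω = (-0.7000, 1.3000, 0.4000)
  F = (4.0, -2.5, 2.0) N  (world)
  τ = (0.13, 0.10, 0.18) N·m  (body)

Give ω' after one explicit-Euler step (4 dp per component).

ω×(Iω) gyroscopic = (-0.0156, -0.0028, -0.0182)
angular accel α = (2.4267, 1.2850, 3.9640)
new body rate ω' = (-0.6029, 1.3514, 0.5586)

ω' = (-0.6029, 1.3514, 0.5586)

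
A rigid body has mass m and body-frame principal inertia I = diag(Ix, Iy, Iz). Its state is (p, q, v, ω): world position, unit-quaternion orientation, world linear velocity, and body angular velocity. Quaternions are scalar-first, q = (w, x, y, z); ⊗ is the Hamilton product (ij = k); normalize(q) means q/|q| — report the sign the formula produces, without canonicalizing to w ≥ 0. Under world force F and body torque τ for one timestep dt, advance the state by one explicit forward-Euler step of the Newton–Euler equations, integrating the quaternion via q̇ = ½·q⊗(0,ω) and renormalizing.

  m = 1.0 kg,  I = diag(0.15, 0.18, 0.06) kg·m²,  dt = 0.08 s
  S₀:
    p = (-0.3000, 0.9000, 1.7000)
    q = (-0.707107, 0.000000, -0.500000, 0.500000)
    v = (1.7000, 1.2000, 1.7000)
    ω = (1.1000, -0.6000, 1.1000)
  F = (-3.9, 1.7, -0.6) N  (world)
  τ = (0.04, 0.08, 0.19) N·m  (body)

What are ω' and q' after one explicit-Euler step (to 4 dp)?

ω' = (1.0791, -0.6128, 1.3797)
q' = (-0.7395, -0.0410, -0.4600, 0.4898)

precession coupling ω×(Iω) = (0.0792, 0.1089, -0.0198)
α = I⁻¹(τ − ω×Iω) = (-0.2613, -0.1606, 3.4967)
ω + α·dt = (1.0791, -0.6128, 1.3797)
2q̇ = q⊗(0,ω) = (-0.8500000, -1.0278177, 0.9742642, -0.2278177)
q + ½dt·q⊗(0,ω), renormalized = (-0.7395, -0.0410, -0.4600, 0.4898)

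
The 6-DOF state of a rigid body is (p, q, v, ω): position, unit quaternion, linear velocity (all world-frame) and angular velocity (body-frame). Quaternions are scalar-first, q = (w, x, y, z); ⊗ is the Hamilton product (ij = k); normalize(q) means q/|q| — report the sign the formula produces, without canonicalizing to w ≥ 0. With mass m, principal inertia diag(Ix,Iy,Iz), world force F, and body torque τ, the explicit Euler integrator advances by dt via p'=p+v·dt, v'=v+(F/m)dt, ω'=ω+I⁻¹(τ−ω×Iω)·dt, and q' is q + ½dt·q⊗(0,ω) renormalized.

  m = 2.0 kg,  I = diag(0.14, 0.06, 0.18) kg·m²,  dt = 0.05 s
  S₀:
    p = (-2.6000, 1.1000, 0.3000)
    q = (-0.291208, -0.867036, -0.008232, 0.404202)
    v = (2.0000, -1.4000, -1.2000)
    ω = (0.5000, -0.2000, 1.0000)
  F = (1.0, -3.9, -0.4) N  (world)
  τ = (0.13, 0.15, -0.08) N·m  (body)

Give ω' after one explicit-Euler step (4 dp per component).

ω' = (0.5550, -0.0583, 0.9756)

α = I⁻¹(τ − ω×Iω) = (1.1000, 2.8333, -0.4889)
new body rate ω' = (0.5550, -0.0583, 0.9756)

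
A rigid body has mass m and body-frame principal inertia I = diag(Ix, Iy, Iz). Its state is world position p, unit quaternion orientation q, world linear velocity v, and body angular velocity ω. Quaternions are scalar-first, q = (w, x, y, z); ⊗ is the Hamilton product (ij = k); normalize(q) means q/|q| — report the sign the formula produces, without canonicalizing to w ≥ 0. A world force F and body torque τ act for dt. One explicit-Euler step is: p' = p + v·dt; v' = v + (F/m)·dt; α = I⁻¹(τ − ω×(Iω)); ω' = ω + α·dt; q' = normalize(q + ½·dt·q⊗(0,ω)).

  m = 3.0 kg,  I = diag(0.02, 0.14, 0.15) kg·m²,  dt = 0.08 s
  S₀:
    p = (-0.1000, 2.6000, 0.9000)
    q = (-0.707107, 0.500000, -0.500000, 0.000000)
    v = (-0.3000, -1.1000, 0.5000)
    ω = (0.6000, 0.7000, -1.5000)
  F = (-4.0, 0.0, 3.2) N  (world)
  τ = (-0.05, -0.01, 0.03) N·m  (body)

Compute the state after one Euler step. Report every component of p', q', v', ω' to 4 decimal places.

p' = (-0.1240, 2.5120, 0.9400)
q' = (-0.7034, 0.5118, -0.4886, 0.0683)
v' = (-0.4067, -1.1000, 0.5853)
ω' = (0.4420, 0.6274, -1.5109)

p + v·dt = (-0.1240, 2.5120, 0.9400)
new velocity v' = (-0.4067, -1.1000, 0.5853)
precession coupling ω×(Iω) = (-0.0105, 0.1170, 0.0504)
angular accel α = (-1.9750, -0.9071, -0.1360)
ω' = ω + α·dt = (0.4420, 0.6274, -1.5109)
q⊗(0,ω) = (0.0500000, 0.3257358, 0.2550251, 1.7106605)
q' = normalize(q + ½dt·q⊗(0,ω)) = (-0.7034, 0.5118, -0.4886, 0.0683)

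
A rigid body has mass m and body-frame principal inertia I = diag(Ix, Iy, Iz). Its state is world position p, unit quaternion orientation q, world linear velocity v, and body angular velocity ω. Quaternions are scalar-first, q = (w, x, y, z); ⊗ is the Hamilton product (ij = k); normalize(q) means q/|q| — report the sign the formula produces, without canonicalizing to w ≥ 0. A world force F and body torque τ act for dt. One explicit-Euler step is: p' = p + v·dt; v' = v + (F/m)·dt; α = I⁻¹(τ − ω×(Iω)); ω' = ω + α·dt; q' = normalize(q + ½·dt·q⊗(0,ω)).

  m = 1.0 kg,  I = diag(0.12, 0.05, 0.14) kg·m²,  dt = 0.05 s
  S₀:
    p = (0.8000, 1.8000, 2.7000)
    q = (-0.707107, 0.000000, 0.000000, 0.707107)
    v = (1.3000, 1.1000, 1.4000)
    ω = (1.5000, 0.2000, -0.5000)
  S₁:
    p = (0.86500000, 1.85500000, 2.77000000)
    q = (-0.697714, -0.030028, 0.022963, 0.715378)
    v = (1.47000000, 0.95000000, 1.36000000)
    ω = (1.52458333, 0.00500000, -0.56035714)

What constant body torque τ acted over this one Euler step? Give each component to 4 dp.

τ = (0.0500, -0.1800, -0.1900)

rate change Δω = (0.02458333, -0.19500000, -0.06035714)
gyro term ω₀×Iω₀ = (-0.0090, 0.0150, -0.0210)
I·α + gyro = (0.0500, -0.1800, -0.1900)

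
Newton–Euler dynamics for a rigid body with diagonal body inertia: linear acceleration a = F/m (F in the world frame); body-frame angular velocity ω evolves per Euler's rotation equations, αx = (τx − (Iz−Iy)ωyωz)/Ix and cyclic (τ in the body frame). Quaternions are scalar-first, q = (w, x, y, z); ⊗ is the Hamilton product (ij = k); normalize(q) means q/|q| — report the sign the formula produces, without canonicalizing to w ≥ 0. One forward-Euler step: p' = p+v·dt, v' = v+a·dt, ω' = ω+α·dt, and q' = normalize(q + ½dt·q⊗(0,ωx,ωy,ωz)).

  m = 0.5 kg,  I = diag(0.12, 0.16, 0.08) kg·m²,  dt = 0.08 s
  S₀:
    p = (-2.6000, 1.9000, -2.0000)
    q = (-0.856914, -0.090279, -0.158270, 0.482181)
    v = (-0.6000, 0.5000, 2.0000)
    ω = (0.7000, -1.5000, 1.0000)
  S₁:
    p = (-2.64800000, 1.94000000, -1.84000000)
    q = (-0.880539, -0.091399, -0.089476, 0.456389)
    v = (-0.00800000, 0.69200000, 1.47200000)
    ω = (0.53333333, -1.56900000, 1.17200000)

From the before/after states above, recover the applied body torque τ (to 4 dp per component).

τ = (-0.1300, -0.1100, 0.1300)

rate change Δω = (-0.16666667, -0.06900000, 0.17200000)
I·α + gyro = (-0.1300, -0.1100, 0.1300)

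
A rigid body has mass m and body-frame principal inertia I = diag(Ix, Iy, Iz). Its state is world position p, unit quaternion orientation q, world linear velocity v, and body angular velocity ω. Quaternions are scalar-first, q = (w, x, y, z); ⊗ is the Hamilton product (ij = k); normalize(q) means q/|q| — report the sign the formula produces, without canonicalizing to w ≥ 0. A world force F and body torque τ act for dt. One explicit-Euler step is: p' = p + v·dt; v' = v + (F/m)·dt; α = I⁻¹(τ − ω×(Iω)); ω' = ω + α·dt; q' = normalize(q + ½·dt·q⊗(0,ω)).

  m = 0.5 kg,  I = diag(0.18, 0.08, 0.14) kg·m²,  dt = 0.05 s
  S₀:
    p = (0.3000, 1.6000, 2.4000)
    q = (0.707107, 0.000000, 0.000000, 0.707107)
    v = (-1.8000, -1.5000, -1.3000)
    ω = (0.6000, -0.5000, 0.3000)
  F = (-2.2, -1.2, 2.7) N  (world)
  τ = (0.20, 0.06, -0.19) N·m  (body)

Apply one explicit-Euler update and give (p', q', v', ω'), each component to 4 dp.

angular accel α = (1.1611, 0.6600, -1.5714)
ω' = ω + α·dt = (0.6581, -0.4670, 0.2214)
2q̇ = q⊗(0,ω) = (-0.2121321, 0.7778177, 0.0707107, 0.2121321)
q' = normalize(q + ½dt·q⊗(0,ω)) = (0.7017, 0.0194, 0.0018, 0.7123)
p + v·dt = (0.2100, 1.5250, 2.3350)
v + (F/m)dt = (-2.0200, -1.6200, -1.0300)

p' = (0.2100, 1.5250, 2.3350)
q' = (0.7017, 0.0194, 0.0018, 0.7123)
v' = (-2.0200, -1.6200, -1.0300)
ω' = (0.6581, -0.4670, 0.2214)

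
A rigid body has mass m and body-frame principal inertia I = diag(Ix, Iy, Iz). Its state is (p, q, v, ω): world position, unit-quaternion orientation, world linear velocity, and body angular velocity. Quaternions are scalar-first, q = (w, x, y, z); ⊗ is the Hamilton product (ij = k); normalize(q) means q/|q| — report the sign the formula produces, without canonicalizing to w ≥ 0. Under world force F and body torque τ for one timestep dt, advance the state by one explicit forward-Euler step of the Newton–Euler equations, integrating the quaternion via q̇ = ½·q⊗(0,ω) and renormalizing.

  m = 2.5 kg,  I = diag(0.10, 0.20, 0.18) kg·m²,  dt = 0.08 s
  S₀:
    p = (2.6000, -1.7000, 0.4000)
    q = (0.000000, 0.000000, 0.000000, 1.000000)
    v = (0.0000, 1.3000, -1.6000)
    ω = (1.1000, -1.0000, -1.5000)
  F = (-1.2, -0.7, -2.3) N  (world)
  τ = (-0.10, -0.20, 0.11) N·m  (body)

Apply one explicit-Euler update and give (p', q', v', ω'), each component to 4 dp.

angular accel α = (-0.7000, -1.6600, 1.2222)
ω + α·dt = (1.0440, -1.1328, -1.4022)
q⊗(0,ω) = (1.5000000, 1.0000000, 1.1000000, 0.0000000)
updated quaternion q' = (0.0598, 0.0399, 0.0438, 0.9965)
a = (-0.4800, -0.2800, -0.9200)
new position p' = (2.6000, -1.5960, 0.2720)
v' = v + a·dt = (-0.0384, 1.2776, -1.6736)

p' = (2.6000, -1.5960, 0.2720)
q' = (0.0598, 0.0399, 0.0438, 0.9965)
v' = (-0.0384, 1.2776, -1.6736)
ω' = (1.0440, -1.1328, -1.4022)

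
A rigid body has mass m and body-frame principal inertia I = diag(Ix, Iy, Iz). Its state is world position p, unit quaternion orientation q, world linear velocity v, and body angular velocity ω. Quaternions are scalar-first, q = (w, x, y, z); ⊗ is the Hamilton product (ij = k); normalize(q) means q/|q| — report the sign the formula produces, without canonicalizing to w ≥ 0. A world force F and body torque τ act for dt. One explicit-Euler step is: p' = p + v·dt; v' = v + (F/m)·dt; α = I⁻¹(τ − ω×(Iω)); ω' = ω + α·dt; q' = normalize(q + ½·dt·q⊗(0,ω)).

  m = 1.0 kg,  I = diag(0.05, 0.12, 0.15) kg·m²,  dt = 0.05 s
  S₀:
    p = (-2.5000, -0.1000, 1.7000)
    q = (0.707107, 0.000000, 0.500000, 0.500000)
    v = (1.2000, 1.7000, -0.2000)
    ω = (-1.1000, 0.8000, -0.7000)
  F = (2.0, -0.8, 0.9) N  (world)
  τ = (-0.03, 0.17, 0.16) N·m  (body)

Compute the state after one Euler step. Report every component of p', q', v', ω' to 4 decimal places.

a = (2.0000, -0.8000, 0.9000)
new position p' = (-2.4400, -0.0150, 1.6900)
new velocity v' = (1.3000, 1.6600, -0.1550)
α = I⁻¹(τ − ω×Iω) = (-0.2640, 2.0583, 1.4773)
ω' = ω + α·dt = (-1.1132, 0.9029, -0.6261)
Hamilton product q⊗(0,ω) = (-0.0500000, -1.5278177, 0.0156856, 0.0550251)
updated quaternion q' = (0.7053, -0.0382, 0.5000, 0.5010)

p' = (-2.4400, -0.0150, 1.6900)
q' = (0.7053, -0.0382, 0.5000, 0.5010)
v' = (1.3000, 1.6600, -0.1550)
ω' = (-1.1132, 0.9029, -0.6261)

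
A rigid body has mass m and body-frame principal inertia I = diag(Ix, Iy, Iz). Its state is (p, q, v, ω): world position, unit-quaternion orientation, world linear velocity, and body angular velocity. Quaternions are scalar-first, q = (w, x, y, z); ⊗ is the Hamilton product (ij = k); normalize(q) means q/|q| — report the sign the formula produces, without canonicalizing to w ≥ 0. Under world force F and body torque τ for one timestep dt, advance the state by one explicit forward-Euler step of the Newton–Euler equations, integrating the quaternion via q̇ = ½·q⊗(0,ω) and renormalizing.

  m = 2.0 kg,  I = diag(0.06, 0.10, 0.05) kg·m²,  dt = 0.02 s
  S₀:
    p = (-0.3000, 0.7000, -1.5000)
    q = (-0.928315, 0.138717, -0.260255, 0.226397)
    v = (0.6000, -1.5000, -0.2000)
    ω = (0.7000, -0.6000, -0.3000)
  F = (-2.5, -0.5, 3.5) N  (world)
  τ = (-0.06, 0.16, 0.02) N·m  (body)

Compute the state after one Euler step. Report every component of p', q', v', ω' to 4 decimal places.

p' = (-0.2880, 0.6700, -1.5040)
q' = (-0.9301, 0.1344, -0.2527, 0.2302)
v' = (0.5750, -1.5050, -0.1650)
ω' = (0.6830, -0.5676, -0.2853)

(τ − ω×Iω)/I = (-0.8500, 1.6210, 0.7360)
ω + α·dt = (0.6830, -0.5676, -0.2853)
2q̇ = q⊗(0,ω) = (-0.1853358, -0.4359058, 0.7570820, 0.3774428)
updated quaternion q' = (-0.9301, 0.1344, -0.2527, 0.2302)
p + v·dt = (-0.2880, 0.6700, -1.5040)
v + (F/m)dt = (0.5750, -1.5050, -0.1650)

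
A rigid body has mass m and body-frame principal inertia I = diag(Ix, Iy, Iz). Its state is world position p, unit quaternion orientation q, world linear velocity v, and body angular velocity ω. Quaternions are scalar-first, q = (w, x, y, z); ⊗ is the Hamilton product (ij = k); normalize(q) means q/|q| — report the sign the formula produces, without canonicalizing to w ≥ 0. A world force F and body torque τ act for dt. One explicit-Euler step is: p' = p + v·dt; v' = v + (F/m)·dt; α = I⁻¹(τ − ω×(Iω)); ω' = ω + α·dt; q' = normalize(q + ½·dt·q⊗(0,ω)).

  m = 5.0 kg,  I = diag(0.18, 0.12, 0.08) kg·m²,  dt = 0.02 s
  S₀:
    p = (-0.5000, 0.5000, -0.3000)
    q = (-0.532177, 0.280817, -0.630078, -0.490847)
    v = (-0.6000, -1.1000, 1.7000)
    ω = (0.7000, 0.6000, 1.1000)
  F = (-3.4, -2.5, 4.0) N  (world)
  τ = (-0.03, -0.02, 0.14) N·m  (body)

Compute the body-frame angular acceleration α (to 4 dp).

α = (-0.0200, -0.8083, 2.0650)

ω×(Iω) gyroscopic = (-0.0264, 0.0770, -0.0252)
angular accel α = (-0.0200, -0.8083, 2.0650)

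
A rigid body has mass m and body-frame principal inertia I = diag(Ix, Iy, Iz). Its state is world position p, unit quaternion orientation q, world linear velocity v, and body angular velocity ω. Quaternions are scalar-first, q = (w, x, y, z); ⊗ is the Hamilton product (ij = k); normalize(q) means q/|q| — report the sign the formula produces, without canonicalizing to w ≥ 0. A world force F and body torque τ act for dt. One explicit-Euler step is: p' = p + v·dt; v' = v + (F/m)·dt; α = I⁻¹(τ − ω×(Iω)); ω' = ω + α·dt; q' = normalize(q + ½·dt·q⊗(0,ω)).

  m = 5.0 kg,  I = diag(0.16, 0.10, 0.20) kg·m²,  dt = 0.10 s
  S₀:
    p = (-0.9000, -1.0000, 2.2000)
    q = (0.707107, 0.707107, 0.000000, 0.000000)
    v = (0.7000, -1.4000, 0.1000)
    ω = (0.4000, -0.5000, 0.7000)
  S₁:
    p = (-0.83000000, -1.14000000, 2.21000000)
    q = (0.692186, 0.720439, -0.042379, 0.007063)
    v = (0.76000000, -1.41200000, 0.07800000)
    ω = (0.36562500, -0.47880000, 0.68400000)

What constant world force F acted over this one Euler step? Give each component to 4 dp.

Δv = v₁−v₀ = (0.06000000, -0.01200000, -0.02200000)
applied force F = (3.0000, -0.6000, -1.1000)

F = (3.0000, -0.6000, -1.1000)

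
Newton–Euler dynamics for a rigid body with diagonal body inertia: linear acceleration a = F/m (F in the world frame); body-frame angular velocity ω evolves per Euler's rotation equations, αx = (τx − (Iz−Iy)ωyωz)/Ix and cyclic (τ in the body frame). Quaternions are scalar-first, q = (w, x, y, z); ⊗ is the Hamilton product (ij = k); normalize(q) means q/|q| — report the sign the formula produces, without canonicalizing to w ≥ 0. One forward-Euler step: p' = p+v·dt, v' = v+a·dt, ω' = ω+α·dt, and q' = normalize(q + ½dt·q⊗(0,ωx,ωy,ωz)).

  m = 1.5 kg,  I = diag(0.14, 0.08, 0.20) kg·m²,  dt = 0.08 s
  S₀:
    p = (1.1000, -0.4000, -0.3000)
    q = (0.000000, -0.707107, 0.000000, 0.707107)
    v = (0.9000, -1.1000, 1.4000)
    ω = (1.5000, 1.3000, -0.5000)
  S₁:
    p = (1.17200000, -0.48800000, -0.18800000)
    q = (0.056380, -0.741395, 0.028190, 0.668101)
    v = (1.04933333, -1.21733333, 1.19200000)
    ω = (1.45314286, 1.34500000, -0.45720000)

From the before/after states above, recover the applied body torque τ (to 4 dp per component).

τ = (-0.1600, 0.0900, -0.0100)

Δω = ω₁−ω₀ = (-0.04685714, 0.04500000, 0.04280000)
I·α + gyro = (-0.1600, 0.0900, -0.0100)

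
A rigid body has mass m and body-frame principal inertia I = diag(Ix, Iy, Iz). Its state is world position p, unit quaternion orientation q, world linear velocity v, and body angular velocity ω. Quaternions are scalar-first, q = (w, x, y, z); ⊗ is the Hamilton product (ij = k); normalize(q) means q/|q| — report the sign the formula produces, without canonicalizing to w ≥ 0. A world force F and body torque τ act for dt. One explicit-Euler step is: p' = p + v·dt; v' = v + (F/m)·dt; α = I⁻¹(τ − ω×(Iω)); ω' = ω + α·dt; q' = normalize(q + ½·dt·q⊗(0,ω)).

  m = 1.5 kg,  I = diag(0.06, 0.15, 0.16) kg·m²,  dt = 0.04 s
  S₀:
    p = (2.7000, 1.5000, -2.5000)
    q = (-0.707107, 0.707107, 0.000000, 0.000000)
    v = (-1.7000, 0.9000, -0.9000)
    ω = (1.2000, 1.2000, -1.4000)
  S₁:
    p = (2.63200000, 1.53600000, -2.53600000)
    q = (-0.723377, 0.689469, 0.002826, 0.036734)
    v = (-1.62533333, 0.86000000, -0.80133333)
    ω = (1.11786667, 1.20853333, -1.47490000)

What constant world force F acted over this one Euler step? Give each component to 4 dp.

F = (2.8000, -1.5000, 3.7000)

v₁ − v₀ = (0.07466667, -0.04000000, 0.09866667)
applied force F = (2.8000, -1.5000, 3.7000)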